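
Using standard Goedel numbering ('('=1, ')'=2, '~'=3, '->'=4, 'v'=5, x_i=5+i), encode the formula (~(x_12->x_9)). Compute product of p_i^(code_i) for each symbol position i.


Formula: (~(x_12->x_9))
Symbol codes: [1, 3, 1, 17, 4, 14, 2, 2]
Primes: [2, 3, 5, 7, 11, 13, 17, 19]
p_1^1 = 2^1 = 2
p_2^3 = 3^3 = 27
p_3^1 = 5^1 = 5
p_4^17 = 7^17 = 232630513987207
p_5^4 = 11^4 = 14641
p_6^14 = 13^14 = 3937376385699289
p_7^2 = 17^2 = 289
p_8^2 = 19^2 = 361
Product = 377757557764572292579245067612191178194690

377757557764572292579245067612191178194690


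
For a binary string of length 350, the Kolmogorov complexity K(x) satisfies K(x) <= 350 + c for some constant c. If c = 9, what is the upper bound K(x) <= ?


K(x) <= |x| + c = 350 + 9 = 359

359


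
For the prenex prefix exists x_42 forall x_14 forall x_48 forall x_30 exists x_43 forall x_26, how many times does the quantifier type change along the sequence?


Walk the prefix and count type changes:
  position 1: exists -> forall <-- alternation
  position 2: forall -> forall
  position 3: forall -> forall
  position 4: forall -> exists <-- alternation
  position 5: exists -> forall <-- alternation
Total alternations = 3

3


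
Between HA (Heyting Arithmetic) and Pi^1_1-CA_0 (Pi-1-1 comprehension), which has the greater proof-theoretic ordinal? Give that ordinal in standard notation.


Proof-theoretic ordinal of HA (Heyting Arithmetic): epsilon_0
Proof-theoretic ordinal of Pi^1_1-CA_0 (Pi-1-1 comprehension): psi_0(Omega_omega)
Comparing: epsilon_0 < psi_0(Omega_omega).
The larger ordinal is psi_0(Omega_omega) (from Pi^1_1-CA_0 (Pi-1-1 comprehension)).

psi_0(Omega_omega)


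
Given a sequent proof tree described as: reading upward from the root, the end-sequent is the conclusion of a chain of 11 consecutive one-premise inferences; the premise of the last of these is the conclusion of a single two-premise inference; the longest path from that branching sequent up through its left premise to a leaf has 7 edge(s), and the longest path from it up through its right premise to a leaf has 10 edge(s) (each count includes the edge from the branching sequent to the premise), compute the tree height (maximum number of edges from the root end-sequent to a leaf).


Longest path through the left premise: 7 edges (measured from the branching sequent)
Longest path through the right premise: 10 edges
Height of the subtree rooted at the branching sequent: max(7, 10) = 10
The branching sequent sits 11 edges above the root (the chain of one-premise inferences), so height = 10 + 11 = 21

21


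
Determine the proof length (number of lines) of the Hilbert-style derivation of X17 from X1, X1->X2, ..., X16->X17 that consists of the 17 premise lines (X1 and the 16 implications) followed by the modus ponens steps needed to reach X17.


We have 17 premise lines: X1 and 16 implications.
Each implication is detached once by MP, giving 16 MP lines.
17 premise lines + 16 MP lines = 33 total lines.

33


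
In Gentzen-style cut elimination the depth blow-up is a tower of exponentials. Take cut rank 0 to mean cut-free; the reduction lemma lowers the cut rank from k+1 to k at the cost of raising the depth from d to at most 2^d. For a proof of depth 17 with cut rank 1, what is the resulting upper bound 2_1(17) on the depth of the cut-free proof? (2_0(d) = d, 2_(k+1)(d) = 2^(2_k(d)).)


Each rank reduction sends depth d to at most 2^d; cut rank r needs r reductions.
2_0(17) = 17
2_1(17) = 2^17 = 131072
Cut-free depth bound = 131072

131072


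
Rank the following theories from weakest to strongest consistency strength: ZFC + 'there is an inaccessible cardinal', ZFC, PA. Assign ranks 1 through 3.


Ordering by consistency strength:
1. PA
2. ZFC
3. ZFC + 'there is an inaccessible cardinal'


ZFC + 'there is an inaccessible cardinal'=3, ZFC=2, PA=1


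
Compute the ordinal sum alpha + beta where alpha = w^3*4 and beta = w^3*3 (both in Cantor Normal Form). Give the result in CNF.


Ordinal addition w^3*4 + w^3*3:
Both terms have the same exponent 3.
w^e*c + w^e*d = w^e*(c+d).
Result = w^3*(4+3) = w^3*7

w^3*7


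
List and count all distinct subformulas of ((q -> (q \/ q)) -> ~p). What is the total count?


Formula: ((q -> (q \/ q)) -> ~p)
Subformulas found:
  1. q
  2. p
  3. ~p
  4. (q \/ q)
  5. (q -> (q \/ q))
  6. ((q -> (q \/ q)) -> ~p)
Total distinct subformulas = 6

6


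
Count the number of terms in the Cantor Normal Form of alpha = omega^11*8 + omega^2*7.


CNF: omega^11*8 + omega^2*7
Count the summands separated by '+':
  term 1: omega^11*8
  term 2: omega^2*7
Total terms = 2

2


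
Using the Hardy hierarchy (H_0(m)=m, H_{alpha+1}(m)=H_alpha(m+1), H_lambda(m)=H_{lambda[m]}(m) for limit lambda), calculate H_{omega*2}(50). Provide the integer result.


H_{omega*2}(50):
For the Hardy hierarchy, H_{omega*k}(n) = 2^k * n.
2^2 = 4.
4 * 50 = 200

200


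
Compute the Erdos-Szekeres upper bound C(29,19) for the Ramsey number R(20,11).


R(20,11) <= C(20+11-2, 20-1) = C(29, 19)
C(29, 19) = 29! / (19! * 10!)
= 20030010

20030010


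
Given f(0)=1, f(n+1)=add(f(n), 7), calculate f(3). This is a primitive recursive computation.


f(0) = 1
f(1) = add(f(0), 7) = add(1, 7) = 8
f(2) = add(f(1), 7) = add(8, 7) = 15
f(3) = add(f(2), 7) = add(15, 7) = 22


22


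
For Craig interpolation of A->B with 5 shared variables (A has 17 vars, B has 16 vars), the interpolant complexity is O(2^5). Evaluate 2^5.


Shared atoms = 5
Craig interpolant size bound = 2^5
= 32

32


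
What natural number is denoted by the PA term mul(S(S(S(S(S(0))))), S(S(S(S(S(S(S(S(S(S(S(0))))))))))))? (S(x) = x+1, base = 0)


mul(S^5(0), S^11(0)):
S^5(0) = 5
S^11(0) = 11
5 * 11 = 55

55


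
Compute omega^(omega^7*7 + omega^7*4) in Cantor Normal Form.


omega^(omega^7*7 + omega^7*4):
Both terms of the exponent have the same exponent 7, so they merge: omega^7*7 + omega^7*4 = omega^7*(7+4) = omega^7*11.
omega raised to a CNF ordinal is a single CNF term: Result = omega^(omega^7*11)

omega^(omega^7*11)


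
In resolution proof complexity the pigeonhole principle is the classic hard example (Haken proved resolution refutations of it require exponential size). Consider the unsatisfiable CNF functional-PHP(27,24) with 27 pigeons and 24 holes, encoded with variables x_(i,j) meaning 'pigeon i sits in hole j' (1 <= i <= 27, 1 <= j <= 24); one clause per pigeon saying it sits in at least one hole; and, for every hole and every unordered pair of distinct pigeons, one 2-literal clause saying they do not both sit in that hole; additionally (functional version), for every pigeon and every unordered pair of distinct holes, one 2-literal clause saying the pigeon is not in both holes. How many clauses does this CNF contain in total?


functional-PHP(27,24): 27 pigeons, 24 holes, 27*24 = 648 variables.
- pigeon clauses: one per pigeon -> 27 clauses
- hole clauses: 24 holes * C(27,2) = 24 * 351 -> 8424 clauses
- functional clauses: 27 pigeons * C(24,2) = 27 * 276 -> 7452 clauses
Total clauses = 27 + 8424 + 7452 = 15903

15903


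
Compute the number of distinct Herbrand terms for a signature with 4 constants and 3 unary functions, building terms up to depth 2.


Herbrand terms by depth:
Depth 0: 4 constants
Depth 1: 12 new terms (running total: 16)
Depth 2: 36 new terms (running total: 52)
Total distinct ground terms = 52

52


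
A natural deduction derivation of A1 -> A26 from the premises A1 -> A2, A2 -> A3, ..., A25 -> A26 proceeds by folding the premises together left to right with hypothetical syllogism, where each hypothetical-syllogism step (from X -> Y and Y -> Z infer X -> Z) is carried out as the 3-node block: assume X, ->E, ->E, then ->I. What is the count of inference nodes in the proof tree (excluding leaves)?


There are 25 premises in the chain. The first HS step combines premises 1 and 2; each further premise needs one more HS step.
So 25 premises require 25 - 1 = 24 hypothetical-syllogism steps.
Each HS step uses 3 inference nodes (->E, ->E, ->I).
24 * 3 = 72 total inference nodes.

72


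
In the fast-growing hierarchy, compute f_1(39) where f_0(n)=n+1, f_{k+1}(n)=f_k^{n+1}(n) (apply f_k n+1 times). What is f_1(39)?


f_1(39) = f_0^40(39)
f_0 adds 1 each time, applied 40 times.
f_1(39) = 39 + 40 = 79

79


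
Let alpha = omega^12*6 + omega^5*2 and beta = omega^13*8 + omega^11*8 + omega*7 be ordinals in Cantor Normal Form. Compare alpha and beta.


Compare term by term from highest exponent:
alpha = omega^12*6 + omega^5*2
beta = omega^13*8 + omega^11*8 + omega*7
Term 1: alpha has omega^12*6, beta has omega^13*8
Term 2: alpha has omega^5*2, beta has omega^11*8
Term 3: alpha has omega^0*0, beta has omega^1*7
Result: alpha < beta

alpha < beta


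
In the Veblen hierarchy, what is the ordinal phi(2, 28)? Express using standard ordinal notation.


phi(2, 28):
phi(2, beta) = zeta_beta (the beta-th zeta number, fixed point of epsilon).
phi(2, 28) = zeta_28

zeta_28


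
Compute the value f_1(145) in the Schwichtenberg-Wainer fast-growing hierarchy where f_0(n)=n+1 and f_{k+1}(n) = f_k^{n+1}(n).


f_1(145) = f_0^146(145)
f_0 adds 1 each time, applied 146 times.
f_1(145) = 145 + 146 = 291

291


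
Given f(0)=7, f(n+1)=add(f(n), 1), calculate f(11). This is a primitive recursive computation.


f(0) = 7
f(1) = add(f(0), 1) = add(7, 1) = 8
f(2) = add(f(1), 1) = add(8, 1) = 9
f(3) = add(f(2), 1) = add(9, 1) = 10
f(4) = add(f(3), 1) = add(10, 1) = 11
f(5) = add(f(4), 1) = add(11, 1) = 12
f(6) = add(f(5), 1) = add(12, 1) = 13
f(7) = add(f(6), 1) = add(13, 1) = 14
f(8) = add(f(7), 1) = add(14, 1) = 15
f(9) = add(f(8), 1) = add(15, 1) = 16
f(10) = add(f(9), 1) = add(16, 1) = 17
f(11) = add(f(10), 1) = add(17, 1) = 18


18


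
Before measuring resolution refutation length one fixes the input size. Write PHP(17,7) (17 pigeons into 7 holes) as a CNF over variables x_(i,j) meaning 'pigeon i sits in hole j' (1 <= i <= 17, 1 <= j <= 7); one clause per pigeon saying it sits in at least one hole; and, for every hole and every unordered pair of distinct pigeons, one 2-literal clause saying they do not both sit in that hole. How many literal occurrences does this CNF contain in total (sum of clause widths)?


PHP(17,7): 17 pigeons, 7 holes, 17*7 = 119 variables.
- pigeon clauses: one per pigeon -> 17 clauses of width 7 -> 119 literals
- hole clauses: 7 holes * C(17,2) = 7 * 136 -> 952 clauses of width 2 -> 1904 literals
Total literal occurrences = 119 + 1904 = 2023

2023


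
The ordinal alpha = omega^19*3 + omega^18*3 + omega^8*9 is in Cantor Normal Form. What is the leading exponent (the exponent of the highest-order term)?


CNF: omega^19*3 + omega^18*3 + omega^8*9
The leading term is omega^19*3, which has exponent 19.

19


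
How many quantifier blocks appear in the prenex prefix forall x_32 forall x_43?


Alternations = 0.
Blocks = alternations + 1 = 1

1


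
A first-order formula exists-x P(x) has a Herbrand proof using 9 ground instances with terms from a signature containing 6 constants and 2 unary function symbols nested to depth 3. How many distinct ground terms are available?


Herbrand terms by depth:
Depth 0: 6 constants
Depth 1: 12 new terms (running total: 18)
Depth 2: 24 new terms (running total: 42)
Depth 3: 48 new terms (running total: 90)
Total distinct ground terms = 90

90


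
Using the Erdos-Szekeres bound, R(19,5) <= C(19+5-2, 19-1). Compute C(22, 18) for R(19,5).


R(19,5) <= C(19+5-2, 19-1) = C(22, 18)
C(22, 18) = 22! / (18! * 4!)
= 7315

7315


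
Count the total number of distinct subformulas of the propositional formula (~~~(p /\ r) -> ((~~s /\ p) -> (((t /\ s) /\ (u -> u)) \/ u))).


Formula: (~~~(p /\ r) -> ((~~s /\ p) -> (((t /\ s) /\ (u -> u)) \/ u)))
Subformulas found:
  1. r
  2. u
  3. s
  4. t
  5. p
  6. ~s
  7. ~~s
  8. (u -> u)
  9. (t /\ s)
  10. (p /\ r)
  11. ~(p /\ r)
  12. (~~s /\ p)
  13. ~~(p /\ r)
  14. ~~~(p /\ r)
  15. ((t /\ s) /\ (u -> u))
  16. (((t /\ s) /\ (u -> u)) \/ u)
  17. ((~~s /\ p) -> (((t /\ s) /\ (u -> u)) \/ u))
  18. (~~~(p /\ r) -> ((~~s /\ p) -> (((t /\ s) /\ (u -> u)) \/ u)))
Total distinct subformulas = 18

18


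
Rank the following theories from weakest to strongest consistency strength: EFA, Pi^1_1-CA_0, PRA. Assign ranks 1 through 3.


Ordering by consistency strength:
1. EFA
2. PRA
3. Pi^1_1-CA_0


EFA=1, Pi^1_1-CA_0=3, PRA=2


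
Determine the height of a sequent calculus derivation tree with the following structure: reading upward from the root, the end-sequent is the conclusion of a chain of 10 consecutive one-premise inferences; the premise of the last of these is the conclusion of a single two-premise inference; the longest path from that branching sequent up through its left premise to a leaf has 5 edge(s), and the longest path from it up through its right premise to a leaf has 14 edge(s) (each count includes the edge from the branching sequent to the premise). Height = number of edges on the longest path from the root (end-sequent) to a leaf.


Longest path through the left premise: 5 edges (measured from the branching sequent)
Longest path through the right premise: 14 edges
Height of the subtree rooted at the branching sequent: max(5, 14) = 14
The branching sequent sits 10 edges above the root (the chain of one-premise inferences), so height = 14 + 10 = 24

24


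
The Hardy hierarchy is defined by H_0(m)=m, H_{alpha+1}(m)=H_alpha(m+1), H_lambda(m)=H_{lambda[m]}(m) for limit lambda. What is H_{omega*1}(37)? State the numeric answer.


H_{omega*1}(37):
For the Hardy hierarchy, H_{omega*k}(n) = 2^k * n.
2^1 = 2.
2 * 37 = 74

74


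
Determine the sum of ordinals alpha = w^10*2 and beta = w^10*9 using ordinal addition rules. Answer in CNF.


Ordinal addition w^10*2 + w^10*9:
Both terms have the same exponent 10.
w^e*c + w^e*d = w^e*(c+d).
Result = w^10*(2+9) = w^10*11

w^10*11


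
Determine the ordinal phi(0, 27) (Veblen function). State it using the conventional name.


phi(0, 27):
phi(0, beta) = omega^beta by definition.
phi(0, 27) = omega^27

omega^27


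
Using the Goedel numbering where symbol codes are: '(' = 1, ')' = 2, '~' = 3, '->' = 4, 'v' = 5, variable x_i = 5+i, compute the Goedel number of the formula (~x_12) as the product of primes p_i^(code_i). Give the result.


Formula: (~x_12)
Symbol codes: [1, 3, 17, 2]
Primes: [2, 3, 5, 7]
p_1^1 = 2^1 = 2
p_2^3 = 3^3 = 27
p_3^17 = 5^17 = 762939453125
p_4^2 = 7^2 = 49
Product = 2018737792968750

2018737792968750


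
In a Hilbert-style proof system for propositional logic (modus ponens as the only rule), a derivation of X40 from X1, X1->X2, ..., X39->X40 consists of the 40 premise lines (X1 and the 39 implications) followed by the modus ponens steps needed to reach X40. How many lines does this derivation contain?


We have 40 premise lines: X1 and 39 implications.
Each implication is detached once by MP, giving 39 MP lines.
40 premise lines + 39 MP lines = 79 total lines.

79


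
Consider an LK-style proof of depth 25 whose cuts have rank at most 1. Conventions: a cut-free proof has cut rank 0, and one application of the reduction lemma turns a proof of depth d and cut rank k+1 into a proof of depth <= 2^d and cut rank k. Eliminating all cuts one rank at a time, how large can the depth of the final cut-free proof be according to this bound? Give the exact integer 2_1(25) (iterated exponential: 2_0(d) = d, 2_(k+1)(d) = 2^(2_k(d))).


Each rank reduction sends depth d to at most 2^d; cut rank r needs r reductions.
2_0(25) = 25
2_1(25) = 2^25 = 33554432
Cut-free depth bound = 33554432

33554432


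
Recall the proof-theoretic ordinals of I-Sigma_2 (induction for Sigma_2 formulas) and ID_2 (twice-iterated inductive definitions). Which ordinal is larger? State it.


Proof-theoretic ordinal of I-Sigma_2 (induction for Sigma_2 formulas): omega^(omega^omega)
Proof-theoretic ordinal of ID_2 (twice-iterated inductive definitions): psi_0(epsilon_{Omega_2+1})
Comparing: omega^(omega^omega) < psi_0(epsilon_{Omega_2+1}).
The larger ordinal is psi_0(epsilon_{Omega_2+1}) (from ID_2 (twice-iterated inductive definitions)).

psi_0(epsilon_{Omega_2+1})


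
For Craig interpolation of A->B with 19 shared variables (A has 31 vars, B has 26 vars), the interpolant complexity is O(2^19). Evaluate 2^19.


Shared atoms = 19
Craig interpolant size bound = 2^19
= 524288

524288


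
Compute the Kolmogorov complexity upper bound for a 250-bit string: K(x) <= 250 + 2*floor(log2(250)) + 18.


floor(log2(250)) = 7
2 * 7 = 14
K(x) <= 250 + 14 + 18 = 282

282


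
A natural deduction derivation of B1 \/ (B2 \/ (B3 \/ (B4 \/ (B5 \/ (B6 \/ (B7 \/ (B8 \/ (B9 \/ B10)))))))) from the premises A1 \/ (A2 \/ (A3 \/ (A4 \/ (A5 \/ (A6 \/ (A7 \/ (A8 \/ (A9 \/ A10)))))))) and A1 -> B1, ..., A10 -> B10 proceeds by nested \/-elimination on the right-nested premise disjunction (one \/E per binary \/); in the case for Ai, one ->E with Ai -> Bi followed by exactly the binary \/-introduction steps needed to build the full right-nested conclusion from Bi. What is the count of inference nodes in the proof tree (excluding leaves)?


Constructive dilemma with 10 branches, all disjunctions right-nested:
- \/E: the premise has 9 binary \/, each eliminated once: 9 nodes.
- ->E: one per case (Ai with Ai -> Bi gives Bi): 10 nodes.
- \/I: in case i < n, Bi needs 1 step to form Bi \/ (B(i+1) \/ ...) and then i-1 steps to prepend B(i-1), ..., B1, i.e. i steps; in case i = n, B10 needs 9 prepend steps.
  \/I total = (1 + 2 + ... + 9) + 9 = 45 + 9 = 54 nodes.
Total = 9 + 10 + 54 = 73

73


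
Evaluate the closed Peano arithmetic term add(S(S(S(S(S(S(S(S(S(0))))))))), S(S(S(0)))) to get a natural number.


add(S^9(0), S^3(0)):
S^9(0) = 9
S^3(0) = 3
9 + 3 = 12

12


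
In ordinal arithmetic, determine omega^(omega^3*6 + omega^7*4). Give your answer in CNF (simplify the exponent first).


omega^(omega^3*6 + omega^7*4):
In ordinal addition a term is absorbed by a following term of strictly larger exponent: 3 < 7, so omega^3*6 + omega^7*4 = omega^7*4.
omega raised to a CNF ordinal is a single CNF term: Result = omega^(omega^7*4)

omega^(omega^7*4)


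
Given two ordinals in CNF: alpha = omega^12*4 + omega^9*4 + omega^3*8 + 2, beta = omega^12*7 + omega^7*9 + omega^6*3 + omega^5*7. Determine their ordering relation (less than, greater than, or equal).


Compare term by term from highest exponent:
alpha = omega^12*4 + omega^9*4 + omega^3*8 + 2
beta = omega^12*7 + omega^7*9 + omega^6*3 + omega^5*7
Term 1: alpha has omega^12*4, beta has omega^12*7
Term 2: alpha has omega^9*4, beta has omega^7*9
Term 3: alpha has omega^3*8, beta has omega^6*3
Term 4: alpha has omega^0*2, beta has omega^5*7
Result: alpha < beta

alpha < beta


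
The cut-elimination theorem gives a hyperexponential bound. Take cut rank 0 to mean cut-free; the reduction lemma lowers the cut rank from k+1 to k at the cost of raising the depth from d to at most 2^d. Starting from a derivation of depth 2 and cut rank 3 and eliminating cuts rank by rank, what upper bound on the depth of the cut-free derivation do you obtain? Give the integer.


Each rank reduction sends depth d to at most 2^d; cut rank r needs r reductions.
2_0(2) = 2
2_1(2) = 2^2 = 4
2_2(2) = 2^4 = 16
2_3(2) = 2^16 = 65536
Cut-free depth bound = 65536

65536


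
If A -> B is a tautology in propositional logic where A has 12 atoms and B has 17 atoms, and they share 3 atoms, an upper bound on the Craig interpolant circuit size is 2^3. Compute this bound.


Shared atoms = 3
Craig interpolant size bound = 2^3
= 8

8


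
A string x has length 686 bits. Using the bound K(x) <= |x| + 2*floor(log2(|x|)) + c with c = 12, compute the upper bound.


floor(log2(686)) = 9
2 * 9 = 18
K(x) <= 686 + 18 + 12 = 716

716


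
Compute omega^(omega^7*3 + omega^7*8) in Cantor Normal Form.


omega^(omega^7*3 + omega^7*8):
Both terms of the exponent have the same exponent 7, so they merge: omega^7*3 + omega^7*8 = omega^7*(3+8) = omega^7*11.
omega raised to a CNF ordinal is a single CNF term: Result = omega^(omega^7*11)

omega^(omega^7*11)


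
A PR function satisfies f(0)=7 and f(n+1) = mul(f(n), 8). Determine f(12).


f(0) = 7
f(1) = mul(f(0), 8) = mul(7, 8) = 56
f(2) = mul(f(1), 8) = mul(56, 8) = 448
f(3) = mul(f(2), 8) = mul(448, 8) = 3584
f(4) = mul(f(3), 8) = mul(3584, 8) = 28672
f(5) = mul(f(4), 8) = mul(28672, 8) = 229376
f(6) = mul(f(5), 8) = mul(229376, 8) = 1835008
f(7) = mul(f(6), 8) = mul(1835008, 8) = 14680064
f(8) = mul(f(7), 8) = mul(14680064, 8) = 117440512
f(9) = mul(f(8), 8) = mul(117440512, 8) = 939524096
f(10) = mul(f(9), 8) = mul(939524096, 8) = 7516192768
f(11) = mul(f(10), 8) = mul(7516192768, 8) = 60129542144
f(12) = mul(f(11), 8) = mul(60129542144, 8) = 481036337152


481036337152


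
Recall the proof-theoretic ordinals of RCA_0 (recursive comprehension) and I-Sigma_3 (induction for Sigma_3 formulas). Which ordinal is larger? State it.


Proof-theoretic ordinal of RCA_0 (recursive comprehension): omega^omega
Proof-theoretic ordinal of I-Sigma_3 (induction for Sigma_3 formulas): omega^(omega^(omega^omega))
Comparing: omega^omega < omega^(omega^(omega^omega)).
The larger ordinal is omega^(omega^(omega^omega)) (from I-Sigma_3 (induction for Sigma_3 formulas)).

omega^(omega^(omega^omega))


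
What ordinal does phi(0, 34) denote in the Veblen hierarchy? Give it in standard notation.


phi(0, 34):
phi(0, beta) = omega^beta by definition.
phi(0, 34) = omega^34

omega^34


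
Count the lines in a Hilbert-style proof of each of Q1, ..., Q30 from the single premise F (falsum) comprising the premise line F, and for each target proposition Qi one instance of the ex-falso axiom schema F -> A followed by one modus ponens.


Ex falso, line by line:
- 1 premise line (F)
- 30 targets, each needing 1 axiom instance (F -> Qi) + 1 MP = 2 lines: 2 * 30 = 60
Total = 1 + 60 = 61 lines.

61


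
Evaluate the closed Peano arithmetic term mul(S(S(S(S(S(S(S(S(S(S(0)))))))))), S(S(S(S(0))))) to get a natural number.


mul(S^10(0), S^4(0)):
S^10(0) = 10
S^4(0) = 4
10 * 4 = 40

40


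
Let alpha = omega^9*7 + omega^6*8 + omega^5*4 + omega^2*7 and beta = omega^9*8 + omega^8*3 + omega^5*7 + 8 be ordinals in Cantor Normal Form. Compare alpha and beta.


Compare term by term from highest exponent:
alpha = omega^9*7 + omega^6*8 + omega^5*4 + omega^2*7
beta = omega^9*8 + omega^8*3 + omega^5*7 + 8
Term 1: alpha has omega^9*7, beta has omega^9*8
Term 2: alpha has omega^6*8, beta has omega^8*3
Term 3: alpha has omega^5*4, beta has omega^5*7
Term 4: alpha has omega^2*7, beta has omega^0*8
Result: alpha < beta

alpha < beta


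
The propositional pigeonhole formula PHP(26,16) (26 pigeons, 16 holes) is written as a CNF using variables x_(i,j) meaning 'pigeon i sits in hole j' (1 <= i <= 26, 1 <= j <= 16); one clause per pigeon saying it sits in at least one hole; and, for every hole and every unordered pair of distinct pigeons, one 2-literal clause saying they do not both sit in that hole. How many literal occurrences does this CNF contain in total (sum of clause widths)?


PHP(26,16): 26 pigeons, 16 holes, 26*16 = 416 variables.
- pigeon clauses: one per pigeon -> 26 clauses of width 16 -> 416 literals
- hole clauses: 16 holes * C(26,2) = 16 * 325 -> 5200 clauses of width 2 -> 10400 literals
Total literal occurrences = 416 + 10400 = 10816

10816


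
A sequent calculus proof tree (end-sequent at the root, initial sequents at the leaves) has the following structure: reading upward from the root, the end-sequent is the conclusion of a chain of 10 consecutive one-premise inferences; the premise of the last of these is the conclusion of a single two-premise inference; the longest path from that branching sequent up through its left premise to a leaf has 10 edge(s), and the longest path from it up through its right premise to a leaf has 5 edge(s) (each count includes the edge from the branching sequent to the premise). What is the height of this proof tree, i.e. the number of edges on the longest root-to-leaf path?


Longest path through the left premise: 10 edges (measured from the branching sequent)
Longest path through the right premise: 5 edges
Height of the subtree rooted at the branching sequent: max(10, 5) = 10
The branching sequent sits 10 edges above the root (the chain of one-premise inferences), so height = 10 + 10 = 20

20


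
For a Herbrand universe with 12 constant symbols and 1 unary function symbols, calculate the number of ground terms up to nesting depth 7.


Herbrand terms by depth:
Depth 0: 12 constants
Depth 1: 12 new terms (running total: 24)
Depth 2: 12 new terms (running total: 36)
Depth 3: 12 new terms (running total: 48)
Depth 4: 12 new terms (running total: 60)
Depth 5: 12 new terms (running total: 72)
Depth 6: 12 new terms (running total: 84)
Depth 7: 12 new terms (running total: 96)
Total distinct ground terms = 96

96


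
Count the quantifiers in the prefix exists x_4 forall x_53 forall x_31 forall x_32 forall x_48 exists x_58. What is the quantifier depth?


Quantifier prefix has 6 quantifier symbols.
Quantifier depth = 6

6


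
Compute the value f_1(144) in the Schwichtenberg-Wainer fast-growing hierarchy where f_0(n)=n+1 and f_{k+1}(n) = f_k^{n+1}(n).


f_1(144) = f_0^145(144)
f_0 adds 1 each time, applied 145 times.
f_1(144) = 144 + 145 = 289

289


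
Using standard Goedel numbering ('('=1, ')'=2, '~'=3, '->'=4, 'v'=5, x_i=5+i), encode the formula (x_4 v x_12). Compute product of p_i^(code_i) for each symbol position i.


Formula: (x_4 v x_12)
Symbol codes: [1, 9, 5, 17, 2]
Primes: [2, 3, 5, 7, 11]
p_1^1 = 2^1 = 2
p_2^9 = 3^9 = 19683
p_3^5 = 5^5 = 3125
p_4^17 = 7^17 = 232630513987207
p_5^2 = 11^2 = 121
Product = 3462767720150210256881250

3462767720150210256881250


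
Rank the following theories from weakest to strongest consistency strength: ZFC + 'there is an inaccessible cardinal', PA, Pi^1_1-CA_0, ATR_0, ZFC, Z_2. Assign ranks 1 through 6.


Ordering by consistency strength:
1. PA
2. ATR_0
3. Pi^1_1-CA_0
4. Z_2
5. ZFC
6. ZFC + 'there is an inaccessible cardinal'


ZFC + 'there is an inaccessible cardinal'=6, PA=1, Pi^1_1-CA_0=3, ATR_0=2, ZFC=5, Z_2=4


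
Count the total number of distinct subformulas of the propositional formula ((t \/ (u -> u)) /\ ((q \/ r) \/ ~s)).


Formula: ((t \/ (u -> u)) /\ ((q \/ r) \/ ~s))
Subformulas found:
  1. q
  2. u
  3. s
  4. r
  5. t
  6. ~s
  7. (q \/ r)
  8. (u -> u)
  9. (t \/ (u -> u))
  10. ((q \/ r) \/ ~s)
  11. ((t \/ (u -> u)) /\ ((q \/ r) \/ ~s))
Total distinct subformulas = 11

11


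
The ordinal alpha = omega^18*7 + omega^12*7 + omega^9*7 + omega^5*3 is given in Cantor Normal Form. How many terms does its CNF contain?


CNF: omega^18*7 + omega^12*7 + omega^9*7 + omega^5*3
Count the summands separated by '+':
  term 1: omega^18*7
  term 2: omega^12*7
  term 3: omega^9*7
  term 4: omega^5*3
Total terms = 4

4


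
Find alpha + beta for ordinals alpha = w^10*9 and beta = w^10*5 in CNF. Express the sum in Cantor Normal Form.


Ordinal addition w^10*9 + w^10*5:
Both terms have the same exponent 10.
w^e*c + w^e*d = w^e*(c+d).
Result = w^10*(9+5) = w^10*14

w^10*14


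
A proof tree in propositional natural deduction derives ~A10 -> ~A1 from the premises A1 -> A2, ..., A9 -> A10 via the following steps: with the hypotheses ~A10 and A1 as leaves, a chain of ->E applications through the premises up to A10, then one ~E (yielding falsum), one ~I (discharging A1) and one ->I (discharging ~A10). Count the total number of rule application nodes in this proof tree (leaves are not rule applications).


From hypothesis A1, 9 ->E steps along the 9 premises yield A10.
~E with hypothesis ~A10 gives falsum (1 node); ~I discharging A1 gives ~A1 (1 node); ->I discharging ~A10 gives the goal (1 node).
Total = 9 + 3 = 12 inference nodes.

12


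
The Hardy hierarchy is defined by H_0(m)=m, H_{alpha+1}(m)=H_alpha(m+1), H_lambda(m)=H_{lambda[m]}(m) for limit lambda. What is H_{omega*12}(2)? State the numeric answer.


H_{omega*12}(2):
For the Hardy hierarchy, H_{omega*k}(n) = 2^k * n.
2^12 = 4096.
4096 * 2 = 8192

8192


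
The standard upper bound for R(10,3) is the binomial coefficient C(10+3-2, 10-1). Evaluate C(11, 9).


R(10,3) <= C(10+3-2, 10-1) = C(11, 9)
C(11, 9) = 11! / (9! * 2!)
= 55

55


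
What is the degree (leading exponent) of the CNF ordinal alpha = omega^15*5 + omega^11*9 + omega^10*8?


CNF: omega^15*5 + omega^11*9 + omega^10*8
The leading term is omega^15*5, which has exponent 15.

15


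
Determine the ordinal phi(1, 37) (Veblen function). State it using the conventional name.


phi(1, 37):
phi(1, beta) = epsilon_beta (the beta-th epsilon number).
phi(1, 37) = epsilon_37

epsilon_37


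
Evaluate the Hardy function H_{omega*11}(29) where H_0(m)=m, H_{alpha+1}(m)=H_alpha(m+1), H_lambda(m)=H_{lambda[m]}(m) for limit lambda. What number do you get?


H_{omega*11}(29):
For the Hardy hierarchy, H_{omega*k}(n) = 2^k * n.
2^11 = 2048.
2048 * 29 = 59392

59392


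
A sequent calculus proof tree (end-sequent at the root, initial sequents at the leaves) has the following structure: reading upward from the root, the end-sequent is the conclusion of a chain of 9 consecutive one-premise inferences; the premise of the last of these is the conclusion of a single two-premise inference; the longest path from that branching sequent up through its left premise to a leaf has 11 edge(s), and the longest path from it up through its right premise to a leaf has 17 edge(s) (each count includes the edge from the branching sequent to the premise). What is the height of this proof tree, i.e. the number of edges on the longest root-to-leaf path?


Longest path through the left premise: 11 edges (measured from the branching sequent)
Longest path through the right premise: 17 edges
Height of the subtree rooted at the branching sequent: max(11, 17) = 17
The branching sequent sits 9 edges above the root (the chain of one-premise inferences), so height = 17 + 9 = 26

26


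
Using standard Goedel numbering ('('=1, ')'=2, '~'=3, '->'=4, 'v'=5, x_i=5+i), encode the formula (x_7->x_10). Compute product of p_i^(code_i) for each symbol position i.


Formula: (x_7->x_10)
Symbol codes: [1, 12, 4, 15, 2]
Primes: [2, 3, 5, 7, 11]
p_1^1 = 2^1 = 2
p_2^12 = 3^12 = 531441
p_3^4 = 5^4 = 625
p_4^15 = 7^15 = 4747561509943
p_5^2 = 11^2 = 121
Product = 381611136506349701778750

381611136506349701778750


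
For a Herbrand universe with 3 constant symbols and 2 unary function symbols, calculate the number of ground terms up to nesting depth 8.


Herbrand terms by depth:
Depth 0: 3 constants
Depth 1: 6 new terms (running total: 9)
Depth 2: 12 new terms (running total: 21)
Depth 3: 24 new terms (running total: 45)
Depth 4: 48 new terms (running total: 93)
Depth 5: 96 new terms (running total: 189)
Depth 6: 192 new terms (running total: 381)
Depth 7: 384 new terms (running total: 765)
Depth 8: 768 new terms (running total: 1533)
Total distinct ground terms = 1533

1533


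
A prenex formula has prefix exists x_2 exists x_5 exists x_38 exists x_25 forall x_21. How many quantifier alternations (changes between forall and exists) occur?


Walk the prefix and count type changes:
  position 1: exists -> exists
  position 2: exists -> exists
  position 3: exists -> exists
  position 4: exists -> forall <-- alternation
Total alternations = 1

1


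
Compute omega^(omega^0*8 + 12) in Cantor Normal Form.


omega^(omega^0*8 + 12):
omega^0 = 1, so the exponent is 8 + 12 = 20 (finite ordinal addition).
Result = omega^20, already a single CNF term.

omega^20


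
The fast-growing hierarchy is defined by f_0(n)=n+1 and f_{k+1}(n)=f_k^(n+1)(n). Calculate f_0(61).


f_0(61) = 61 + 1 = 62

62


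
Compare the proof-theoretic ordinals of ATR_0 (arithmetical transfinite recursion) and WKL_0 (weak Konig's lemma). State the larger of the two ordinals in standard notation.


Proof-theoretic ordinal of ATR_0 (arithmetical transfinite recursion): Gamma_0
Proof-theoretic ordinal of WKL_0 (weak Konig's lemma): omega^omega
Comparing: omega^omega < Gamma_0.
The larger ordinal is Gamma_0 (from ATR_0 (arithmetical transfinite recursion)).

Gamma_0


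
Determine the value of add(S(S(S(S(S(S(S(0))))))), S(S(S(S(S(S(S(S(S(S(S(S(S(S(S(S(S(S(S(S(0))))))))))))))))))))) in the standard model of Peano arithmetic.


add(S^7(0), S^20(0)):
S^7(0) = 7
S^20(0) = 20
7 + 20 = 27

27


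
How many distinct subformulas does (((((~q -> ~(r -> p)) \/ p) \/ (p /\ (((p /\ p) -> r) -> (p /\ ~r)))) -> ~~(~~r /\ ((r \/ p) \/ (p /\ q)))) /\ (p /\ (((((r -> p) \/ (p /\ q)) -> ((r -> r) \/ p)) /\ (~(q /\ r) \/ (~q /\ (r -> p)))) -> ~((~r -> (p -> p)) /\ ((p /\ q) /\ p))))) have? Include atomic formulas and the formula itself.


Formula: (((((~q -> ~(r -> p)) \/ p) \/ (p /\ (((p /\ p) -> r) -> (p /\ ~r)))) -> ~~(~~r /\ ((r \/ p) \/ (p /\ q)))) /\ (p /\ (((((r -> p) \/ (p /\ q)) -> ((r -> r) \/ p)) /\ (~(q /\ r) \/ (~q /\ (r -> p)))) -> ~((~r -> (p -> p)) /\ ((p /\ q) /\ p)))))
Subformulas found:
  1. r
  2. p
  3. q
  4. ~r
  5. ~q
  6. ~~r
  7. (p /\ q)
  8. (r -> p)
  9. (r -> r)
  10. (p -> p)
  11. (q /\ r)
  12. (r \/ p)
  13. (p /\ p)
  14. (p /\ ~r)
  15. ~(q /\ r)
  16. ~(r -> p)
  17. ((p /\ q) /\ p)
  18. ((p /\ p) -> r)
  19. ((r -> r) \/ p)
  20. (~q /\ (r -> p))
  21. (~r -> (p -> p))
  22. (~q -> ~(r -> p))
  23. ((r \/ p) \/ (p /\ q))
  24. ((r -> p) \/ (p /\ q))
  25. ((~q -> ~(r -> p)) \/ p)
  26. (((p /\ p) -> r) -> (p /\ ~r))
  27. (~~r /\ ((r \/ p) \/ (p /\ q)))
  28. (~(q /\ r) \/ (~q /\ (r -> p)))
  29. ~(~~r /\ ((r \/ p) \/ (p /\ q)))
  30. ~~(~~r /\ ((r \/ p) \/ (p /\ q)))
  31. (p /\ (((p /\ p) -> r) -> (p /\ ~r)))
  32. ((~r -> (p -> p)) /\ ((p /\ q) /\ p))
  33. ~((~r -> (p -> p)) /\ ((p /\ q) /\ p))
  34. (((r -> p) \/ (p /\ q)) -> ((r -> r) \/ p))
  35. (((~q -> ~(r -> p)) \/ p) \/ (p /\ (((p /\ p) -> r) -> (p /\ ~r))))
  36. ((((r -> p) \/ (p /\ q)) -> ((r -> r) \/ p)) /\ (~(q /\ r) \/ (~q /\ (r -> p))))
  37. ((((~q -> ~(r -> p)) \/ p) \/ (p /\ (((p /\ p) -> r) -> (p /\ ~r)))) -> ~~(~~r /\ ((r \/ p) \/ (p /\ q))))
  38. (((((r -> p) \/ (p /\ q)) -> ((r -> r) \/ p)) /\ (~(q /\ r) \/ (~q /\ (r -> p)))) -> ~((~r -> (p -> p)) /\ ((p /\ q) /\ p)))
  39. (p /\ (((((r -> p) \/ (p /\ q)) -> ((r -> r) \/ p)) /\ (~(q /\ r) \/ (~q /\ (r -> p)))) -> ~((~r -> (p -> p)) /\ ((p /\ q) /\ p))))
  40. (((((~q -> ~(r -> p)) \/ p) \/ (p /\ (((p /\ p) -> r) -> (p /\ ~r)))) -> ~~(~~r /\ ((r \/ p) \/ (p /\ q)))) /\ (p /\ (((((r -> p) \/ (p /\ q)) -> ((r -> r) \/ p)) /\ (~(q /\ r) \/ (~q /\ (r -> p)))) -> ~((~r -> (p -> p)) /\ ((p /\ q) /\ p)))))
Total distinct subformulas = 40

40


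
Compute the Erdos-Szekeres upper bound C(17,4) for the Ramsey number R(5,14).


R(5,14) <= C(5+14-2, 5-1) = C(17, 4)
C(17, 4) = 17! / (4! * 13!)
= 2380

2380


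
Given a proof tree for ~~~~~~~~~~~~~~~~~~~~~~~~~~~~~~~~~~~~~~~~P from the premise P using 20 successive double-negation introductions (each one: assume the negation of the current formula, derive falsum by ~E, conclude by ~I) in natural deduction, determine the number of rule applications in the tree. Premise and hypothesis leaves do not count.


Each double-negation introduction (from C infer ~~C) uses 2 inference nodes: one ~E (C and ~C give falsum) and one ~I (discharge ~C).
20 double negations = 20 * 2 = 40 inference nodes.

40


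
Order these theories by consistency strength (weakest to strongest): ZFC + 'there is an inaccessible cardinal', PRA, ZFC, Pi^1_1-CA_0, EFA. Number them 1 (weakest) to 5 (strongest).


Ordering by consistency strength:
1. EFA
2. PRA
3. Pi^1_1-CA_0
4. ZFC
5. ZFC + 'there is an inaccessible cardinal'


ZFC + 'there is an inaccessible cardinal'=5, PRA=2, ZFC=4, Pi^1_1-CA_0=3, EFA=1


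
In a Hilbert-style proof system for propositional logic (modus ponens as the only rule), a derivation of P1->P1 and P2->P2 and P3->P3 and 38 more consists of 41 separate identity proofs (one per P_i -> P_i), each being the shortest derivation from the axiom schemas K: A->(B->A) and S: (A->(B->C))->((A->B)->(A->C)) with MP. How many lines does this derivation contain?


The shortest proof of A->A from K and S in the Hilbert calculus has exactly 5 lines:
(1) K instance A->((A->A)->A), (2) S instance, (3) MP on 1,2, (4) K instance A->(A->A), (5) MP on 3,4.
For 41 independent identities: 41 * 5 = 205 lines total.

205


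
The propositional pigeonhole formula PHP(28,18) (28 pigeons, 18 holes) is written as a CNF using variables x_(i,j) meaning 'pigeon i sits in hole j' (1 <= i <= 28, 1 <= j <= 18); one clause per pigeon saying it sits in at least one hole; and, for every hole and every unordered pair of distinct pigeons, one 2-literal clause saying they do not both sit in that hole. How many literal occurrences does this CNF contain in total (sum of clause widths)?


PHP(28,18): 28 pigeons, 18 holes, 28*18 = 504 variables.
- pigeon clauses: one per pigeon -> 28 clauses of width 18 -> 504 literals
- hole clauses: 18 holes * C(28,2) = 18 * 378 -> 6804 clauses of width 2 -> 13608 literals
Total literal occurrences = 504 + 13608 = 14112

14112


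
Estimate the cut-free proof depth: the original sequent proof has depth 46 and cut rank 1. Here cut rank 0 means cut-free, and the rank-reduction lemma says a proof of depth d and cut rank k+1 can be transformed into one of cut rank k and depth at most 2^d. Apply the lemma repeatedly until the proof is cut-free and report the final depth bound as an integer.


Each rank reduction sends depth d to at most 2^d; cut rank r needs r reductions.
2_0(46) = 46
2_1(46) = 2^46 = 70368744177664
Cut-free depth bound = 70368744177664

70368744177664


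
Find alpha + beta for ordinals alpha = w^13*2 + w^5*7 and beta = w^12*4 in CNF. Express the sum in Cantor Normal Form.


Ordinal addition (w^13*2 + w^5*7) + w^12*4:
alpha's leading term has exponent 13 > beta's exponent 12, so it survives.
alpha's tail term has exponent 5 < beta's exponent 12, so it is absorbed by beta.
In ordinal addition, any term followed by a strictly larger-exponent term is absorbed.
Result = w^13*2 + w^12*4

w^13*2 + w^12*4


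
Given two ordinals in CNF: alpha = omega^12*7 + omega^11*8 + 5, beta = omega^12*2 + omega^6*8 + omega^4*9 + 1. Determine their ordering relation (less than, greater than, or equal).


Compare term by term from highest exponent:
alpha = omega^12*7 + omega^11*8 + 5
beta = omega^12*2 + omega^6*8 + omega^4*9 + 1
Term 1: alpha has omega^12*7, beta has omega^12*2
Term 2: alpha has omega^11*8, beta has omega^6*8
Term 3: alpha has omega^0*5, beta has omega^4*9
Term 4: alpha has omega^0*0, beta has omega^0*1
Result: alpha > beta

alpha > beta


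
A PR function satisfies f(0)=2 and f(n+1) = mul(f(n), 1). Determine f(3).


f(0) = 2
f(1) = mul(f(0), 1) = mul(2, 1) = 2
f(2) = mul(f(1), 1) = mul(2, 1) = 2
f(3) = mul(f(2), 1) = mul(2, 1) = 2


2


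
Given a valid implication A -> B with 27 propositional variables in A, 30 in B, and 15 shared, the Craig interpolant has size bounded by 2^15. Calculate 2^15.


Shared atoms = 15
Craig interpolant size bound = 2^15
= 32768

32768


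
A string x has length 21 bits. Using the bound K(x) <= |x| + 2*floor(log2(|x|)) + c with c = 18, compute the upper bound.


floor(log2(21)) = 4
2 * 4 = 8
K(x) <= 21 + 8 + 18 = 47

47


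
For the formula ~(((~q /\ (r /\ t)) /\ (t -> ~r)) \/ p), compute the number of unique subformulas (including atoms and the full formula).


Formula: ~(((~q /\ (r /\ t)) /\ (t -> ~r)) \/ p)
Subformulas found:
  1. q
  2. r
  3. t
  4. p
  5. ~q
  6. ~r
  7. (r /\ t)
  8. (t -> ~r)
  9. (~q /\ (r /\ t))
  10. ((~q /\ (r /\ t)) /\ (t -> ~r))
  11. (((~q /\ (r /\ t)) /\ (t -> ~r)) \/ p)
  12. ~(((~q /\ (r /\ t)) /\ (t -> ~r)) \/ p)
Total distinct subformulas = 12

12


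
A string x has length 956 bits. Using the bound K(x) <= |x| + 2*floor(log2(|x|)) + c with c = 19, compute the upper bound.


floor(log2(956)) = 9
2 * 9 = 18
K(x) <= 956 + 18 + 19 = 993

993


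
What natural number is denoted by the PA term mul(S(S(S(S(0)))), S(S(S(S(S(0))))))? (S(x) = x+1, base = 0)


mul(S^4(0), S^5(0)):
S^4(0) = 4
S^5(0) = 5
4 * 5 = 20

20
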